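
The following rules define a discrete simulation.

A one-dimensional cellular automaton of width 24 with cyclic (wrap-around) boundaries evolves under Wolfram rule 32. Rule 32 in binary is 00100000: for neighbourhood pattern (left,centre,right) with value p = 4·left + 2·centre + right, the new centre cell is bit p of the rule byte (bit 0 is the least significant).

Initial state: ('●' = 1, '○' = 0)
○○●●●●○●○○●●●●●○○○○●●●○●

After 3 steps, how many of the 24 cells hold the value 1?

0

t=0: ○○●●●●○●○○●●●●●○○○○●●●○●
t=1: ○○○○○○●○○○○○○○○○○○○○○○●○
t=2: ○○○○○○○○○○○○○○○○○○○○○○○○
t=3: ○○○○○○○○○○○○○○○○○○○○○○○○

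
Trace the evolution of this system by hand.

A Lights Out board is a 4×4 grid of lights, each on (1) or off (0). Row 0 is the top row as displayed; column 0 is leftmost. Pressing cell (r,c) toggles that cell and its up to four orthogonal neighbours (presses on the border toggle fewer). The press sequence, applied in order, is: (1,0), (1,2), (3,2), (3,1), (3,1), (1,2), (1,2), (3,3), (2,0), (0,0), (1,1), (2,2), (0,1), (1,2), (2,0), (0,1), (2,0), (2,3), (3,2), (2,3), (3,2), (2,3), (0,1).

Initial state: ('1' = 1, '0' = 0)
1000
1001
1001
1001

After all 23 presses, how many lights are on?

t=0: 1000
1001
1001
1001
t=1: 0000
0101
0001
1001
t=2: 0010
0010
0011
1001
t=3: 0010
0010
0001
1110
t=4: 0010
0010
0101
0000
t=5: 0010
0010
0001
1110
t=6: 0000
0101
0011
1110
t=7: 0010
0010
0001
1110
t=8: 0010
0010
0000
1101
t=9: 0010
1010
1100
0101
t=10: 1110
0010
1100
0101
t=11: 1010
1100
1000
0101
t=12: 1010
1110
1111
0111
t=13: 0100
1010
1111
0111
t=14: 0110
1101
1101
0111
t=15: 0110
0101
0001
1111
t=16: 1000
0001
0001
1111
t=17: 1000
1001
1101
0111
t=18: 1000
1000
1110
0110
t=19: 1000
1000
1100
0001
t=20: 1000
1001
1111
0000
t=21: 1000
1001
1101
0111
t=22: 1000
1000
1110
0110
t=23: 0110
1100
1110
0110

9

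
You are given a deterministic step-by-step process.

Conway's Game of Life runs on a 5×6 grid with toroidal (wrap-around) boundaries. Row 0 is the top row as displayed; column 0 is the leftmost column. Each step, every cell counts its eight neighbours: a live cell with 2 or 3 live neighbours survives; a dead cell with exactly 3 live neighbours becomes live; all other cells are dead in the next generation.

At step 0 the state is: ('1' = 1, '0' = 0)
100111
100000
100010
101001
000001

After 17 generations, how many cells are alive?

gen 0: 100111
100000
100010
101001
000001
gen 1: 100010
110100
100000
110010
010100
gen 2: 100111
110000
001000
111001
011110
gen 3: 000000
111110
001001
100011
000000
gen 4: 011100
111111
001000
100011
000001
gen 5: 000000
100011
001000
100011
011101
gen 6: 011100
000001
010100
100011
011101
gen 7: 010100
110110
000000
000001
000001
gen 8: 010101
110110
100011
000000
100010
gen 9: 010100
010100
110110
100010
100011
gen 10: 010101
010100
110110
000000
110110
gen 11: 010101
010101
110110
000000
110111
gen 12: 010100
010101
110111
000000
010101
gen 13: 010100
010101
010101
010100
100010
gen 14: 010101
010100
010100
010101
110110
gen 15: 010101
010100
010100
010101
010100
gen 16: 010100
010100
010100
010100
010100
gen 17: 110110
110110
110110
110110
110110

20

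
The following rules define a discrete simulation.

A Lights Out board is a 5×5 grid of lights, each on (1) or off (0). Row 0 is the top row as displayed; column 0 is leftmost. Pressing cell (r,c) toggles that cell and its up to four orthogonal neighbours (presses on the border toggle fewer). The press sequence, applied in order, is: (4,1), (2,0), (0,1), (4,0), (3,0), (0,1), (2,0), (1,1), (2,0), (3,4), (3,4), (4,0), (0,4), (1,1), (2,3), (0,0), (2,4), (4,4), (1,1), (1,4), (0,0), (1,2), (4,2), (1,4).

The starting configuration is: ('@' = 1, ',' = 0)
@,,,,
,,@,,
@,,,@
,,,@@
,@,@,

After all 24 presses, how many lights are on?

gen 0: @,,,,
,,@,,
@,,,@
,,,@@
,@,@,
gen 1: @,,,,
,,@,,
@,,,@
,@,@@
@,@@,
gen 2: @,,,,
@,@,,
,@,,@
@@,@@
@,@@,
gen 3: ,@@,,
@@@,,
,@,,@
@@,@@
@,@@,
gen 4: ,@@,,
@@@,,
,@,,@
,@,@@
,@@@,
gen 5: ,@@,,
@@@,,
@@,,@
@,,@@
@@@@,
gen 6: @,,,,
@,@,,
@@,,@
@,,@@
@@@@,
gen 7: @,,,,
,,@,,
,,,,@
,,,@@
@@@@,
gen 8: @@,,,
@@,,,
,@,,@
,,,@@
@@@@,
gen 9: @@,,,
,@,,,
@,,,@
@,,@@
@@@@,
gen 10: @@,,,
,@,,,
@,,,,
@,,,,
@@@@@
gen 11: @@,,,
,@,,,
@,,,@
@,,@@
@@@@,
gen 12: @@,,,
,@,,,
@,,,@
,,,@@
,,@@,
gen 13: @@,@@
,@,,@
@,,,@
,,,@@
,,@@,
gen 14: @,,@@
@,@,@
@@,,@
,,,@@
,,@@,
gen 15: @,,@@
@,@@@
@@@@,
,,,,@
,,@@,
gen 16: ,@,@@
,,@@@
@@@@,
,,,,@
,,@@,
gen 17: ,@,@@
,,@@,
@@@,@
,,,,,
,,@@,
gen 18: ,@,@@
,,@@,
@@@,@
,,,,@
,,@,@
gen 19: ,,,@@
@@,@,
@,@,@
,,,,@
,,@,@
gen 20: ,,,@,
@@,,@
@,@,,
,,,,@
,,@,@
gen 21: @@,@,
,@,,@
@,@,,
,,,,@
,,@,@
gen 22: @@@@,
,,@@@
@,,,,
,,,,@
,,@,@
gen 23: @@@@,
,,@@@
@,,,,
,,@,@
,@,@@
gen 24: @@@@@
,,@,,
@,,,@
,,@,@
,@,@@

13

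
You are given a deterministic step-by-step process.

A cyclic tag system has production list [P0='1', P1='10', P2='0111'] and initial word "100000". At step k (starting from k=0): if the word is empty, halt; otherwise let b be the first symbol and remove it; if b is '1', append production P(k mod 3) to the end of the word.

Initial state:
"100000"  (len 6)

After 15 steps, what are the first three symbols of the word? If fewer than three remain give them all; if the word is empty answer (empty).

111

t=0: "100000"  (len 6)
t=1: "000001"  (len 6)
t=2: "00001"  (len 5)
t=3: "0001"  (len 4)
t=4: "001"  (len 3)
t=5: "01"  (len 2)
t=6: "1"  (len 1)
t=7: "1"  (len 1)
t=8: "10"  (len 2)
t=9: "00111"  (len 5)
t=10: "0111"  (len 4)
t=11: "111"  (len 3)
t=12: "110111"  (len 6)
t=13: "101111"  (len 6)
t=14: "0111110"  (len 7)
t=15: "111110"  (len 6)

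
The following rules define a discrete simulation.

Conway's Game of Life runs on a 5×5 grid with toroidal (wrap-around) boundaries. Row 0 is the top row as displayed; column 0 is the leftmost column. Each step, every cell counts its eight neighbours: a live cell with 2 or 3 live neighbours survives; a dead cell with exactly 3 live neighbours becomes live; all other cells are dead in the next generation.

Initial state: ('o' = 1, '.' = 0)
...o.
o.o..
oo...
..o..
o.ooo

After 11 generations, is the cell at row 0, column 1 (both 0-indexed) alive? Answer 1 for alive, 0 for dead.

1

t=0: ...o.
o.o..
oo...
..o..
o.ooo
t=1: o....
o.o.o
o.o..
..o..
.oo.o
t=2: ..o..
o..oo
o.o.o
o.o..
oooo.
t=3: .....
o.o..
..o..
.....
o..oo
t=4: oo.o.
.o...
.o...
...oo
....o
t=5: ooo.o
.o...
o.o..
o..oo
..o..
t=6: o.oo.
...oo
o.oo.
o.ooo
..o..
t=7: .oo..
o....
o....
o....
o....
t=8: oo...
o....
oo..o
oo..o
o....
t=9: oo..o
.....
.....
.....
.....
t=10: o....
o....
.....
.....
o....
t=11: oo..o
.....
.....
.....
.....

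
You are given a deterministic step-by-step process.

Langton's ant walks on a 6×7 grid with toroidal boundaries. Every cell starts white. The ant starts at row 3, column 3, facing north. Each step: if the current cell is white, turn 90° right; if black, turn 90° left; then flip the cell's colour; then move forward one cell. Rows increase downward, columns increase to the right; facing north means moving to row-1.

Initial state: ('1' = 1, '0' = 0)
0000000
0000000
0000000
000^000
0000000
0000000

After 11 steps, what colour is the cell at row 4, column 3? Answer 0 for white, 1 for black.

1

0) 0000000
0000000
0000000
000^000
0000000
0000000
1) 0000000
0000000
0000000
0001>00
0000000
0000000
2) 0000000
0000000
0000000
0001100
0000v00
0000000
3) 0000000
0000000
0000000
0001100
000<100
0000000
4) 0000000
0000000
0000000
000^100
0001100
0000000
5) 0000000
0000000
0000000
00<0100
0001100
0000000
6) 0000000
0000000
00^0000
0010100
0001100
0000000
7) 0000000
0000000
001>000
0010100
0001100
0000000
8) 0000000
0000000
0011000
001v100
0001100
0000000
9) 0000000
0000000
0011000
00<1100
0001100
0000000
10) 0000000
0000000
0011000
0001100
00v1100
0000000
11) 0000000
0000000
0011000
0001100
0<11100
0000000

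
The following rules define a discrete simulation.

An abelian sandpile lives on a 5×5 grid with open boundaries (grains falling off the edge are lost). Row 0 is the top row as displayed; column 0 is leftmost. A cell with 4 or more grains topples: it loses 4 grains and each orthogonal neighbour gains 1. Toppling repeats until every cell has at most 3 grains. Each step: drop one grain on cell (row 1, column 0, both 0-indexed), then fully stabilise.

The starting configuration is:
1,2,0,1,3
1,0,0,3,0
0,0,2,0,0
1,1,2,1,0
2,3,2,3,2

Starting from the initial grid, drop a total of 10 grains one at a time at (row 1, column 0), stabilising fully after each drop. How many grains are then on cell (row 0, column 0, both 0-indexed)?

3

k=0  1,2,0,1,3
1,0,0,3,0
0,0,2,0,0
1,1,2,1,0
2,3,2,3,2
k=1  1,2,0,1,3
2,0,0,3,0
0,0,2,0,0
1,1,2,1,0
2,3,2,3,2
k=2  1,2,0,1,3
3,0,0,3,0
0,0,2,0,0
1,1,2,1,0
2,3,2,3,2
k=3  2,2,0,1,3
0,1,0,3,0
1,0,2,0,0
1,1,2,1,0
2,3,2,3,2
k=4  2,2,0,1,3
1,1,0,3,0
1,0,2,0,0
1,1,2,1,0
2,3,2,3,2
k=5  2,2,0,1,3
2,1,0,3,0
1,0,2,0,0
1,1,2,1,0
2,3,2,3,2
k=6  2,2,0,1,3
3,1,0,3,0
1,0,2,0,0
1,1,2,1,0
2,3,2,3,2
k=7  3,2,0,1,3
0,2,0,3,0
2,0,2,0,0
1,1,2,1,0
2,3,2,3,2
k=8  3,2,0,1,3
1,2,0,3,0
2,0,2,0,0
1,1,2,1,0
2,3,2,3,2
k=9  3,2,0,1,3
2,2,0,3,0
2,0,2,0,0
1,1,2,1,0
2,3,2,3,2
k=10  3,2,0,1,3
3,2,0,3,0
2,0,2,0,0
1,1,2,1,0
2,3,2,3,2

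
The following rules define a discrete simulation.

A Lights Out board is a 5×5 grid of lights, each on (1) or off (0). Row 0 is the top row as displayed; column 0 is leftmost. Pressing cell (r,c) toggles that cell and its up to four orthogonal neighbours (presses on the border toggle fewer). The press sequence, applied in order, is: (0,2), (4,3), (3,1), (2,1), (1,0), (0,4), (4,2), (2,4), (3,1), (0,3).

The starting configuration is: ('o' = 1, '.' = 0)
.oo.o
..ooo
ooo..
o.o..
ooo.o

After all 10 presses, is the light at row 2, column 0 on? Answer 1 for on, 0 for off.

1

gen 0: .oo.o
..ooo
ooo..
o.o..
ooo.o
gen 1: ...oo
...oo
ooo..
o.o..
ooo.o
gen 2: ...oo
...oo
ooo..
o.oo.
oo.o.
gen 3: ...oo
...oo
o.o..
.o.o.
o..o.
gen 4: ...oo
.o.oo
.o...
...o.
o..o.
gen 5: o..oo
o..oo
oo...
...o.
o..o.
gen 6: o....
o..o.
oo...
...o.
o..o.
gen 7: o....
o..o.
oo...
..oo.
ooo..
gen 8: o....
o..oo
oo.oo
..ooo
ooo..
gen 9: o....
o..oo
o..oo
oo.oo
o.o..
gen 10: o.ooo
o...o
o..oo
oo.oo
o.o..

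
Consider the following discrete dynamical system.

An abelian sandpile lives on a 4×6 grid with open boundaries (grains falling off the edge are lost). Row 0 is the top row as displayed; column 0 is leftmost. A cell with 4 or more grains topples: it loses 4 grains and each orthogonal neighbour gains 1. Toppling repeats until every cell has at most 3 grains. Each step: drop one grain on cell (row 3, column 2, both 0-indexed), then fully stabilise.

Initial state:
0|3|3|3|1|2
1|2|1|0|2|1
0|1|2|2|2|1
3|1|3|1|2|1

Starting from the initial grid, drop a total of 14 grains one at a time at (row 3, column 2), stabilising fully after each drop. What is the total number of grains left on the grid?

42

gen 0: 0|3|3|3|1|2
1|2|1|0|2|1
0|1|2|2|2|1
3|1|3|1|2|1
gen 1: 0|3|3|3|1|2
1|2|1|0|2|1
0|1|3|2|2|1
3|2|0|2|2|1
gen 2: 0|3|3|3|1|2
1|2|1|0|2|1
0|1|3|2|2|1
3|2|1|2|2|1
gen 3: 0|3|3|3|1|2
1|2|1|0|2|1
0|1|3|2|2|1
3|2|2|2|2|1
gen 4: 0|3|3|3|1|2
1|2|1|0|2|1
0|1|3|2|2|1
3|2|3|2|2|1
gen 5: 0|3|3|3|1|2
1|2|2|0|2|1
0|2|0|3|2|1
3|3|1|3|2|1
gen 6: 0|3|3|3|1|2
1|2|2|0|2|1
0|2|0|3|2|1
3|3|2|3|2|1
gen 7: 0|3|3|3|1|2
1|2|2|0|2|1
0|2|0|3|2|1
3|3|3|3|2|1
gen 8: 0|3|3|3|1|2
1|2|2|1|2|1
1|3|2|0|3|1
0|1|2|1|3|1
gen 9: 0|3|3|3|1|2
1|2|2|1|2|1
1|3|2|0|3|1
0|1|3|1|3|1
gen 10: 0|3|3|3|1|2
1|2|2|1|2|1
1|3|3|0|3|1
0|2|0|2|3|1
gen 11: 0|3|3|3|1|2
1|2|2|1|2|1
1|3|3|0|3|1
0|2|1|2|3|1
gen 12: 0|3|3|3|1|2
1|2|2|1|2|1
1|3|3|0|3|1
0|2|2|2|3|1
gen 13: 0|3|3|3|1|2
1|2|2|1|2|1
1|3|3|0|3|1
0|2|3|2|3|1
gen 14: 0|3|3|3|1|2
1|3|3|1|2|1
2|1|1|1|3|1
1|0|2|3|3|1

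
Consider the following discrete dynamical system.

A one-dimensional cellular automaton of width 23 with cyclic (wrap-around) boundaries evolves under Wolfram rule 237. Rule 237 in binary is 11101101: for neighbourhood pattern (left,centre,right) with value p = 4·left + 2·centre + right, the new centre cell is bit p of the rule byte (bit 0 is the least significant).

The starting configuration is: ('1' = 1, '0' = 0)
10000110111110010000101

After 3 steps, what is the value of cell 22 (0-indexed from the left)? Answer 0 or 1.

1

gen 0: 10000110111110010000101
gen 1: 10110111111110010110111
gen 2: 11111111111110011111111
gen 3: 11111111111110011111111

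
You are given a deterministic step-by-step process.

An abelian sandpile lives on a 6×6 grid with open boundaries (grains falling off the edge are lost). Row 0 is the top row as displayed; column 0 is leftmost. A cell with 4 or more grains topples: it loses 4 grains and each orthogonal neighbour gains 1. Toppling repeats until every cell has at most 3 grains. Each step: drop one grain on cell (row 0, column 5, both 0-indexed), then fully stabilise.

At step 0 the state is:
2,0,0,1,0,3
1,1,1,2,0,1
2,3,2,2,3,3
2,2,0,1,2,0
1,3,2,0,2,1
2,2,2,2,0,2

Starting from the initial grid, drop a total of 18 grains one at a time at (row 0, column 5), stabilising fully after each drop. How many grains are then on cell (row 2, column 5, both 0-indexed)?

gen 0: 2,0,0,1,0,3
1,1,1,2,0,1
2,3,2,2,3,3
2,2,0,1,2,0
1,3,2,0,2,1
2,2,2,2,0,2
gen 1: 2,0,0,1,1,0
1,1,1,2,0,2
2,3,2,2,3,3
2,2,0,1,2,0
1,3,2,0,2,1
2,2,2,2,0,2
gen 2: 2,0,0,1,1,1
1,1,1,2,0,2
2,3,2,2,3,3
2,2,0,1,2,0
1,3,2,0,2,1
2,2,2,2,0,2
gen 3: 2,0,0,1,1,2
1,1,1,2,0,2
2,3,2,2,3,3
2,2,0,1,2,0
1,3,2,0,2,1
2,2,2,2,0,2
gen 4: 2,0,0,1,1,3
1,1,1,2,0,2
2,3,2,2,3,3
2,2,0,1,2,0
1,3,2,0,2,1
2,2,2,2,0,2
gen 5: 2,0,0,1,2,0
1,1,1,2,0,3
2,3,2,2,3,3
2,2,0,1,2,0
1,3,2,0,2,1
2,2,2,2,0,2
gen 6: 2,0,0,1,2,1
1,1,1,2,0,3
2,3,2,2,3,3
2,2,0,1,2,0
1,3,2,0,2,1
2,2,2,2,0,2
gen 7: 2,0,0,1,2,2
1,1,1,2,0,3
2,3,2,2,3,3
2,2,0,1,2,0
1,3,2,0,2,1
2,2,2,2,0,2
gen 8: 2,0,0,1,2,3
1,1,1,2,0,3
2,3,2,2,3,3
2,2,0,1,2,0
1,3,2,0,2,1
2,2,2,2,0,2
gen 9: 2,0,0,1,3,1
1,1,1,2,2,1
2,3,2,3,0,1
2,2,0,1,3,1
1,3,2,0,2,1
2,2,2,2,0,2
gen 10: 2,0,0,1,3,2
1,1,1,2,2,1
2,3,2,3,0,1
2,2,0,1,3,1
1,3,2,0,2,1
2,2,2,2,0,2
gen 11: 2,0,0,1,3,3
1,1,1,2,2,1
2,3,2,3,0,1
2,2,0,1,3,1
1,3,2,0,2,1
2,2,2,2,0,2
gen 12: 2,0,0,2,0,1
1,1,1,2,3,2
2,3,2,3,0,1
2,2,0,1,3,1
1,3,2,0,2,1
2,2,2,2,0,2
gen 13: 2,0,0,2,0,2
1,1,1,2,3,2
2,3,2,3,0,1
2,2,0,1,3,1
1,3,2,0,2,1
2,2,2,2,0,2
gen 14: 2,0,0,2,0,3
1,1,1,2,3,2
2,3,2,3,0,1
2,2,0,1,3,1
1,3,2,0,2,1
2,2,2,2,0,2
gen 15: 2,0,0,2,1,0
1,1,1,2,3,3
2,3,2,3,0,1
2,2,0,1,3,1
1,3,2,0,2,1
2,2,2,2,0,2
gen 16: 2,0,0,2,1,1
1,1,1,2,3,3
2,3,2,3,0,1
2,2,0,1,3,1
1,3,2,0,2,1
2,2,2,2,0,2
gen 17: 2,0,0,2,1,2
1,1,1,2,3,3
2,3,2,3,0,1
2,2,0,1,3,1
1,3,2,0,2,1
2,2,2,2,0,2
gen 18: 2,0,0,2,1,3
1,1,1,2,3,3
2,3,2,3,0,1
2,2,0,1,3,1
1,3,2,0,2,1
2,2,2,2,0,2

1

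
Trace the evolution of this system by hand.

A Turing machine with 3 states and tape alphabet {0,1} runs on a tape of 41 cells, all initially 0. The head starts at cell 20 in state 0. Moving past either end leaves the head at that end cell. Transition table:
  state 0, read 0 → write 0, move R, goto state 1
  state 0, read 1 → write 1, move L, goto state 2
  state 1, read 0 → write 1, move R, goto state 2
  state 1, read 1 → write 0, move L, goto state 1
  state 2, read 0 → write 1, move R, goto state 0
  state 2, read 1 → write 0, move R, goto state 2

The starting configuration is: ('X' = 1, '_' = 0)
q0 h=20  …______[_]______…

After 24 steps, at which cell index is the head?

0) q0 h=20  …______[_]______…
1) q1 h=21  …______[_]______…
2) q2 h=22  …_____X[_]______…
3) q0 h=23  …____XX[_]______…
4) q1 h=24  …___XX_[_]______…
5) q2 h=25  …__XX_X[_]______…
6) q0 h=26  …_XX_XX[_]______…
7) q1 h=27  …XX_XX_[_]______…
8) q2 h=28  …X_XX_X[_]______…
9) q0 h=29  …_XX_XX[_]______…
10) q1 h=30  …XX_XX_[_]______…
11) q2 h=31  …X_XX_X[_]______…
12) q0 h=32  …_XX_XX[_]______…
13) q1 h=33  …XX_XX_[_]______…
14) q2 h=34  …X_XX_X[_]______|
15) q0 h=35  …_XX_XX[_]_____|
16) q1 h=36  …XX_XX_[_]____|
17) q2 h=37  …X_XX_X[_]___|
18) q0 h=38  …_XX_XX[_]__|
19) q1 h=39  …XX_XX_[_]_|
20) q2 h=40  …X_XX_X[_]|
21) q0 h=40  …X_XX_X[X]|
22) q2 h=39  …XX_XX_[X]X|
23) q2 h=40  …X_XX__[X]|
24) q2 h=40  …X_XX__[_]|

40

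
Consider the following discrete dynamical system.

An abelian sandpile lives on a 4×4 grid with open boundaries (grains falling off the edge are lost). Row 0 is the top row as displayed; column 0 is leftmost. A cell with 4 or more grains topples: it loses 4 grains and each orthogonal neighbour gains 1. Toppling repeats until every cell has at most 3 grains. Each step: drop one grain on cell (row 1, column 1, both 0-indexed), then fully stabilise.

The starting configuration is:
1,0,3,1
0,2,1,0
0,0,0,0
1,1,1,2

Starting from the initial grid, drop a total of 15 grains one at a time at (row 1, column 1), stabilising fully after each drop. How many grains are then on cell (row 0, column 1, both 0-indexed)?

[0] 1,0,3,1
0,2,1,0
0,0,0,0
1,1,1,2
[1] 1,0,3,1
0,3,1,0
0,0,0,0
1,1,1,2
[2] 1,1,3,1
1,0,2,0
0,1,0,0
1,1,1,2
[3] 1,1,3,1
1,1,2,0
0,1,0,0
1,1,1,2
[4] 1,1,3,1
1,2,2,0
0,1,0,0
1,1,1,2
[5] 1,1,3,1
1,3,2,0
0,1,0,0
1,1,1,2
[6] 1,2,3,1
2,0,3,0
0,2,0,0
1,1,1,2
[7] 1,2,3,1
2,1,3,0
0,2,0,0
1,1,1,2
[8] 1,2,3,1
2,2,3,0
0,2,0,0
1,1,1,2
[9] 1,2,3,1
2,3,3,0
0,2,0,0
1,1,1,2
[10] 2,0,1,2
3,2,1,1
0,3,1,0
1,1,1,2
[11] 2,0,1,2
3,3,1,1
0,3,1,0
1,1,1,2
[12] 3,1,1,2
0,2,2,1
2,0,2,0
1,2,1,2
[13] 3,1,1,2
0,3,2,1
2,0,2,0
1,2,1,2
[14] 3,2,1,2
1,0,3,1
2,1,2,0
1,2,1,2
[15] 3,2,1,2
1,1,3,1
2,1,2,0
1,2,1,2

2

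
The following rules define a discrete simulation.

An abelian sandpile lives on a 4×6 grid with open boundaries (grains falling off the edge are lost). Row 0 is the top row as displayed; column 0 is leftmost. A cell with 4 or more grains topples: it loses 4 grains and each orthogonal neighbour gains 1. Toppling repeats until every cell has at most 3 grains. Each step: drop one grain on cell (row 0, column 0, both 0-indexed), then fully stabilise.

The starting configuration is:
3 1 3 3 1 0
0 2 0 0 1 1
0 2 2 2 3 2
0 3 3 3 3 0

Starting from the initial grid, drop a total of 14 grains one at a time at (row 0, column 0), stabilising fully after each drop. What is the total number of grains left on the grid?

gen 0: 3 1 3 3 1 0
0 2 0 0 1 1
0 2 2 2 3 2
0 3 3 3 3 0
gen 1: 0 2 3 3 1 0
1 2 0 0 1 1
0 2 2 2 3 2
0 3 3 3 3 0
gen 2: 1 2 3 3 1 0
1 2 0 0 1 1
0 2 2 2 3 2
0 3 3 3 3 0
gen 3: 2 2 3 3 1 0
1 2 0 0 1 1
0 2 2 2 3 2
0 3 3 3 3 0
gen 4: 3 2 3 3 1 0
1 2 0 0 1 1
0 2 2 2 3 2
0 3 3 3 3 0
gen 5: 0 3 3 3 1 0
2 2 0 0 1 1
0 2 2 2 3 2
0 3 3 3 3 0
gen 6: 1 3 3 3 1 0
2 2 0 0 1 1
0 2 2 2 3 2
0 3 3 3 3 0
gen 7: 2 3 3 3 1 0
2 2 0 0 1 1
0 2 2 2 3 2
0 3 3 3 3 0
gen 8: 3 3 3 3 1 0
2 2 0 0 1 1
0 2 2 2 3 2
0 3 3 3 3 0
gen 9: 1 1 1 0 2 0
3 3 1 1 1 1
0 2 2 2 3 2
0 3 3 3 3 0
gen 10: 2 1 1 0 2 0
3 3 1 1 1 1
0 2 2 2 3 2
0 3 3 3 3 0
gen 11: 3 1 1 0 2 0
3 3 1 1 1 1
0 2 2 2 3 2
0 3 3 3 3 0
gen 12: 1 3 1 0 2 0
1 0 2 1 1 1
1 3 2 2 3 2
0 3 3 3 3 0
gen 13: 2 3 1 0 2 0
1 0 2 1 1 1
1 3 2 2 3 2
0 3 3 3 3 0
gen 14: 3 3 1 0 2 0
1 0 2 1 1 1
1 3 2 2 3 2
0 3 3 3 3 0

40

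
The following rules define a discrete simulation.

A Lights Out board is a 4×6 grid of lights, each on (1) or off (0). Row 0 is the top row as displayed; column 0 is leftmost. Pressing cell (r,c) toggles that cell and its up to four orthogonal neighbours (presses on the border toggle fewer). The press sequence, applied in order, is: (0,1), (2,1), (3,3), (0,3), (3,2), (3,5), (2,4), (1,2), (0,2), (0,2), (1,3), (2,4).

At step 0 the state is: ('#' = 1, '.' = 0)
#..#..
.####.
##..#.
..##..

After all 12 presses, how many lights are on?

11

[0] #..#..
.####.
##..#.
..##..
[1] .###..
..###.
##..#.
..##..
[2] .###..
.####.
..#.#.
.###..
[3] .###..
.####.
..###.
.#..#.
[4] .#..#.
.##.#.
..###.
.#..#.
[5] .#..#.
.##.#.
...##.
..###.
[6] .#..#.
.##.#.
...###
..##.#
[7] .#..#.
.##...
......
..####
[8] .##.#.
...#..
..#...
..####
[9] ...##.
..##..
..#...
..####
[10] .##.#.
...#..
..#...
..####
[11] .####.
..#.#.
..##..
..####
[12] .####.
..#...
..#.##
..##.#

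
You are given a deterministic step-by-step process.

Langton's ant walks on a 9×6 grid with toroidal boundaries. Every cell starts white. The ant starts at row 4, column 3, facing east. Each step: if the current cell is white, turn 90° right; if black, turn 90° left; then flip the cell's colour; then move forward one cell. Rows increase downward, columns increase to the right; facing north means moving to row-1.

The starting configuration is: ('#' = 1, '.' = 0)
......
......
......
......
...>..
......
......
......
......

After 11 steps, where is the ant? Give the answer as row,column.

gen 0: ......
......
......
......
...>..
......
......
......
......
gen 1: ......
......
......
......
...#..
...v..
......
......
......
gen 2: ......
......
......
......
...#..
..<#..
......
......
......
gen 3: ......
......
......
......
..^#..
..##..
......
......
......
gen 4: ......
......
......
......
..#>..
..##..
......
......
......
gen 5: ......
......
......
...^..
..#...
..##..
......
......
......
gen 6: ......
......
......
...#>.
..#...
..##..
......
......
......
gen 7: ......
......
......
...##.
..#.v.
..##..
......
......
......
gen 8: ......
......
......
...##.
..#<#.
..##..
......
......
......
gen 9: ......
......
......
...^#.
..###.
..##..
......
......
......
gen 10: ......
......
......
..<.#.
..###.
..##..
......
......
......
gen 11: ......
......
..^...
..#.#.
..###.
..##..
......
......
......

2,2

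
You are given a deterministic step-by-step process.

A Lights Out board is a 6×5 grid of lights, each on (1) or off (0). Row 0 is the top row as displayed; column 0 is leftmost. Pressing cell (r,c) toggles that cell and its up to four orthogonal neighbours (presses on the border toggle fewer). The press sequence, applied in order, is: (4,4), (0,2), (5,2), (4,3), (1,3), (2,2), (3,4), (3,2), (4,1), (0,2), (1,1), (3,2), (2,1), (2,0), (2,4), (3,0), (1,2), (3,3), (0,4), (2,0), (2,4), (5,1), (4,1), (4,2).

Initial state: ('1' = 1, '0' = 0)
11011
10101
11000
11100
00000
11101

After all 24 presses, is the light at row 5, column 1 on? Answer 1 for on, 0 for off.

1

[0] 11011
10101
11000
11100
00000
11101
[1] 11011
10101
11000
11101
00011
11100
[2] 10101
10001
11000
11101
00011
11100
[3] 10101
10001
11000
11101
00111
10010
[4] 10101
10001
11000
11111
00000
10000
[5] 10111
10110
11010
11111
00000
10000
[6] 10111
10010
10100
11011
00000
10000
[7] 10111
10010
10101
11000
00001
10000
[8] 10111
10010
10001
10110
00101
10000
[9] 10111
10010
10001
11110
11001
11000
[10] 11001
10110
10001
11110
11001
11000
[11] 10001
01010
11001
11110
11001
11000
[12] 10001
01010
11101
10000
11101
11000
[13] 10001
00010
00001
11000
11101
11000
[14] 10001
10010
11001
01000
11101
11000
[15] 10001
10011
11010
01001
11101
11000
[16] 10001
10011
01010
10001
01101
11000
[17] 10101
11101
01110
10001
01101
11000
[18] 10101
11101
01100
10110
01111
11000
[19] 10110
11100
01100
10110
01111
11000
[20] 10110
01100
10100
00110
01111
11000
[21] 10110
01101
10111
00111
01111
11000
[22] 10110
01101
10111
00111
00111
00100
[23] 10110
01101
10111
01111
11011
01100
[24] 10110
01101
10111
01011
10101
01000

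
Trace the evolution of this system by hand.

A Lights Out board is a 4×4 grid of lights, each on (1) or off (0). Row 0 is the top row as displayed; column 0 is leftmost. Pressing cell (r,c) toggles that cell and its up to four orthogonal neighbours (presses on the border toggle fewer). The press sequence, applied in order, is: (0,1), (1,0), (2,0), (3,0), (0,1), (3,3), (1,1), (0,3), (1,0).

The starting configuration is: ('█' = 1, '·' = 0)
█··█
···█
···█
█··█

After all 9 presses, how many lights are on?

8

k=0  █··█
···█
···█
█··█
k=1  ·███
·█·█
···█
█··█
k=2  ████
█··█
█··█
█··█
k=3  ████
···█
·█·█
···█
k=4  ████
···█
██·█
██·█
k=5  ···█
·█·█
██·█
██·█
k=6  ···█
·█·█
██··
███·
k=7  ·█·█
█·██
█···
███·
k=8  ·██·
█·█·
█···
███·
k=9  ███·
·██·
····
███·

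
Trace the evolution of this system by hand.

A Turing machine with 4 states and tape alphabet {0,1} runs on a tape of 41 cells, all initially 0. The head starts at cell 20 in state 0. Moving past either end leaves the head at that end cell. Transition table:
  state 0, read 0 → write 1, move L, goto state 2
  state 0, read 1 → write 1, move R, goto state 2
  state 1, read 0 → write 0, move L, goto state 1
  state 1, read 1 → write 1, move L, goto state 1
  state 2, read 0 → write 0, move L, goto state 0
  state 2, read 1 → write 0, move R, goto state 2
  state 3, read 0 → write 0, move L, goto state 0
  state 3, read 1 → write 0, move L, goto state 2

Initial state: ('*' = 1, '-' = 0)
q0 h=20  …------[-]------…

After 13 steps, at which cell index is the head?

0) q0 h=20  …------[-]------…
1) q2 h=19  …------[-]*-----…
2) q0 h=18  …------[-]-*----…
3) q2 h=17  …------[-]*-*---…
4) q0 h=16  …------[-]-*-*--…
5) q2 h=15  …------[-]*-*-*-…
6) q0 h=14  …------[-]-*-*-*…
7) q2 h=13  …------[-]*-*-*-…
8) q0 h=12  …------[-]-*-*-*…
9) q2 h=11  …------[-]*-*-*-…
10) q0 h=10  …------[-]-*-*-*…
11) q2 h= 9  …------[-]*-*-*-…
12) q0 h= 8  …------[-]-*-*-*…
13) q2 h= 7  …------[-]*-*-*-…

7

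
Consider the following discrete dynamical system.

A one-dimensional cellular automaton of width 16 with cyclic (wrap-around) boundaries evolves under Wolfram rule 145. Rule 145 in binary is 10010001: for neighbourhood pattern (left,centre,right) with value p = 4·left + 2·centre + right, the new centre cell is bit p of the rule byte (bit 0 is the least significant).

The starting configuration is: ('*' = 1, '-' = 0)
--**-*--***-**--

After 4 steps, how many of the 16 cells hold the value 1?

gen 0: --**-*--***-**--
gen 1: *-----*--*----**
gen 2: -****--*--***--*
gen 3: --**-*--*--*-*--
gen 4: *-----*--*----**

5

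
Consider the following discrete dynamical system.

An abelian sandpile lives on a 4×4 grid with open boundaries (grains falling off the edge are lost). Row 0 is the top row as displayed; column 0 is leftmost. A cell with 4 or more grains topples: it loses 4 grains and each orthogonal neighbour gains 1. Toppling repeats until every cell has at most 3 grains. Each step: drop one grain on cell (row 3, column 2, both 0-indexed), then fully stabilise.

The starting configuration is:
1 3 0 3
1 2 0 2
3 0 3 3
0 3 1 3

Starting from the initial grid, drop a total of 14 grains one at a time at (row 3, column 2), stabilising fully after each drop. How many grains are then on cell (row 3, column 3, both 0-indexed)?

t=0: 1 3 0 3
1 2 0 2
3 0 3 3
0 3 1 3
t=1: 1 3 0 3
1 2 0 2
3 0 3 3
0 3 2 3
t=2: 1 3 0 3
1 2 0 2
3 0 3 3
0 3 3 3
t=3: 1 3 0 3
1 2 1 3
3 2 1 1
1 0 3 1
t=4: 1 3 0 3
1 2 1 3
3 2 2 1
1 1 0 2
t=5: 1 3 0 3
1 2 1 3
3 2 2 1
1 1 1 2
t=6: 1 3 0 3
1 2 1 3
3 2 2 1
1 1 2 2
t=7: 1 3 0 3
1 2 1 3
3 2 2 1
1 1 3 2
t=8: 1 3 0 3
1 2 1 3
3 2 3 1
1 2 0 3
t=9: 1 3 0 3
1 2 1 3
3 2 3 1
1 2 1 3
t=10: 1 3 0 3
1 2 1 3
3 2 3 1
1 2 2 3
t=11: 1 3 0 3
1 2 1 3
3 2 3 1
1 2 3 3
t=12: 1 3 0 3
1 2 2 3
3 3 0 3
1 3 2 0
t=13: 1 3 0 3
1 2 2 3
3 3 0 3
1 3 3 0
t=14: 1 3 0 3
2 3 2 3
0 1 2 3
3 1 1 1

1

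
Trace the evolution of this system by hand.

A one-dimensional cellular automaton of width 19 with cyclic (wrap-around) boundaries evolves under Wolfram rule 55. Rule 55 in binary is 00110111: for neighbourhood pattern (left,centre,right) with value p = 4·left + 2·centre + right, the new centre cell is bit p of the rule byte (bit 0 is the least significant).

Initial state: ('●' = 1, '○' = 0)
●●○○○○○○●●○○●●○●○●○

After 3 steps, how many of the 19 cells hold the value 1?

13

[0] ●●○○○○○○●●○○●●○●○●○
[1] ○○●●●●●●○○●●○○●●●●●
[2] ●●○○○○○○●●○○●●○○○○○
[3] ○○●●●●●●○○●●○○●●●●●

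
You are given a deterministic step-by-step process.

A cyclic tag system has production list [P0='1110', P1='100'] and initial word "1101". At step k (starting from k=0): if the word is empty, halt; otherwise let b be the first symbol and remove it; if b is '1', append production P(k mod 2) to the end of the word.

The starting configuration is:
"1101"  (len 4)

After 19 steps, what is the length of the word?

t=0: "1101"  (len 4)
t=1: "1011110"  (len 7)
t=2: "011110100"  (len 9)
t=3: "11110100"  (len 8)
t=4: "1110100100"  (len 10)
t=5: "1101001001110"  (len 13)
t=6: "101001001110100"  (len 15)
t=7: "010010011101001110"  (len 18)
t=8: "10010011101001110"  (len 17)
t=9: "00100111010011101110"  (len 20)
t=10: "0100111010011101110"  (len 19)
t=11: "100111010011101110"  (len 18)
t=12: "00111010011101110100"  (len 20)
t=13: "0111010011101110100"  (len 19)
t=14: "111010011101110100"  (len 18)
t=15: "110100111011101001110"  (len 21)
t=16: "10100111011101001110100"  (len 23)
t=17: "01001110111010011101001110"  (len 26)
t=18: "1001110111010011101001110"  (len 25)
t=19: "0011101110100111010011101110"  (len 28)

28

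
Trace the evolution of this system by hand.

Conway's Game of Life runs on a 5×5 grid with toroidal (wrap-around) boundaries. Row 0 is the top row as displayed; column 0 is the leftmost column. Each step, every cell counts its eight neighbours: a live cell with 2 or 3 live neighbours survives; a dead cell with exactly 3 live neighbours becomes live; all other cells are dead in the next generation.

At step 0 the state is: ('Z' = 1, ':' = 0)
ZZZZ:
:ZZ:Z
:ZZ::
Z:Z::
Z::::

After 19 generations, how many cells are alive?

k=0  ZZZZ:
:ZZ:Z
:ZZ::
Z:Z::
Z::::
k=1  :::Z:
::::Z
:::::
Z:Z::
Z::Z:
k=2  :::Z:
:::::
:::::
:Z::Z
:ZZZ:
k=3  :::Z:
:::::
:::::
ZZ:Z:
ZZ:ZZ
k=4  Z:ZZ:
:::::
:::::
:Z:Z:
:Z:Z:
k=5  :ZZZZ
:::::
:::::
:::::
ZZ:Z:
k=6  :Z:ZZ
::ZZ:
:::::
:::::
ZZ:Z:
k=7  :Z:::
::ZZZ
:::::
:::::
ZZ:Z:
k=8  :Z:::
::ZZ:
:::Z:
:::::
ZZZ::
k=9  Z::Z:
::ZZ:
::ZZ:
:ZZ::
ZZZ::
k=10  Z::Z:
:Z:::
:::::
Z::::
Z::ZZ
k=11  ZZZZ:
:::::
:::::
Z::::
ZZ:Z:
k=12  Z::Z:
:ZZ::
:::::
ZZ::Z
:::Z:
k=13  :Z:ZZ
:ZZ::
::Z::
Z:::Z
:ZZZ:
k=14  ::::Z
ZZ:::
Z:ZZ:
Z:::Z
:Z:::
k=15  :Z:::
ZZZZ:
::ZZ:
Z:ZZZ
::::Z
k=16  :Z:ZZ
Z::ZZ
:::::
ZZZ::
:ZZ:Z
k=17  :Z:::
Z:ZZ:
::ZZ:
Z:ZZ:
::::Z
k=18  ZZZZZ
:::ZZ
:::::
:ZZ::
ZZZZZ
k=19  :::::
:Z:::
::ZZ:
::::Z
:::::

4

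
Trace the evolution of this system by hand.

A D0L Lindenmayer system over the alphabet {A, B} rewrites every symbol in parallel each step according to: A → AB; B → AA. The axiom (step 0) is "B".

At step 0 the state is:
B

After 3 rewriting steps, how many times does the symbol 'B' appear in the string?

[0] B
[1] AA
[2] ABAB
[3] ABAAABAA

2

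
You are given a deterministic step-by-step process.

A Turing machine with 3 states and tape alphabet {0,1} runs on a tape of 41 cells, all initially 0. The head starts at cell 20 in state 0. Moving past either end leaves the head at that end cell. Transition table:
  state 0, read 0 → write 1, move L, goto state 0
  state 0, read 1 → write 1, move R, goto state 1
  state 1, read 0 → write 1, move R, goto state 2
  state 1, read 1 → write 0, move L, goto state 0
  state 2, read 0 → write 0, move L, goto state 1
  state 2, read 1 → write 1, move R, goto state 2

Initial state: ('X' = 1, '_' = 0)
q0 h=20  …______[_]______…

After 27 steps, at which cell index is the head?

4

k=0  q0 h=20  …______[_]______…
k=1  q0 h=19  …______[_]X_____…
k=2  q0 h=18  …______[_]XX____…
k=3  q0 h=17  …______[_]XXX___…
k=4  q0 h=16  …______[_]XXXX__…
k=5  q0 h=15  …______[_]XXXXX_…
k=6  q0 h=14  …______[_]XXXXXX…
k=7  q0 h=13  …______[_]XXXXXX…
k=8  q0 h=12  …______[_]XXXXXX…
k=9  q0 h=11  …______[_]XXXXXX…
k=10  q0 h=10  …______[_]XXXXXX…
k=11  q0 h= 9  …______[_]XXXXXX…
k=12  q0 h= 8  …______[_]XXXXXX…
k=13  q0 h= 7  …______[_]XXXXXX…
k=14  q0 h= 6  |______[_]XXXXXX…
k=15  q0 h= 5  |_____[_]XXXXXX…
k=16  q0 h= 4  |____[_]XXXXXX…
k=17  q0 h= 3  |___[_]XXXXXX…
k=18  q0 h= 2  |__[_]XXXXXX…
k=19  q0 h= 1  |_[_]XXXXXX…
k=20  q0 h= 0  |[_]XXXXXX…
k=21  q0 h= 0  |[X]XXXXXX…
k=22  q1 h= 1  |X[X]XXXXXX…
k=23  q0 h= 0  |[X]_XXXXX…
k=24  q1 h= 1  |X[_]XXXXXX…
k=25  q2 h= 2  |XX[X]XXXXXX…
k=26  q2 h= 3  |XXX[X]XXXXXX…
k=27  q2 h= 4  |XXXX[X]XXXXXX…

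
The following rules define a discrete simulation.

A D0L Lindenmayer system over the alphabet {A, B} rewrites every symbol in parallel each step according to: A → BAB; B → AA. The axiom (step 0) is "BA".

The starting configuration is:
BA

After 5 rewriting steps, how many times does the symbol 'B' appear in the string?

94

gen 0: BA
gen 1: AABAB
gen 2: BABBABAABABAA
gen 3: AABABAAAABABAABABBABAABABAABABBAB
gen 4: BABBABAABABAABABBABBABBABAABABAABABBABAABABAAAABABAABABBABAABABAABABBABAABABAAAABABAA
gen 5: AABABAAAABABAABABBABAABABAABABBABAABABAAAABABAAAABABAAAABA…BABBABAABABAAAABABAABABBABAABABAABABBABBABBABAABABAABABBAB  (len 217)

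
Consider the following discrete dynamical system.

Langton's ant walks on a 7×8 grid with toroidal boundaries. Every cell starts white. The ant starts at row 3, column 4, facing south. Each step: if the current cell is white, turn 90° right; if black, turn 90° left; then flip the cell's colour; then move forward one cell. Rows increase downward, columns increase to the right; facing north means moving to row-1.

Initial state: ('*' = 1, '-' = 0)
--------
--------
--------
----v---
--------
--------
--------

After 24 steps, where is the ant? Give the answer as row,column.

[0] --------
--------
--------
----v---
--------
--------
--------
[1] --------
--------
--------
---<*---
--------
--------
--------
[2] --------
--------
---^----
---**---
--------
--------
--------
[3] --------
--------
---*>---
---**---
--------
--------
--------
[4] --------
--------
---**---
---*v---
--------
--------
--------
[5] --------
--------
---**---
---*->--
--------
--------
--------
[6] --------
--------
---**---
---*-*--
-----v--
--------
--------
[7] --------
--------
---**---
---*-*--
----<*--
--------
--------
[8] --------
--------
---**---
---*^*--
----**--
--------
--------
[9] --------
--------
---**---
---**>--
----**--
--------
--------
[10] --------
--------
---**^--
---**---
----**--
--------
--------
[11] --------
--------
---***>-
---**---
----**--
--------
--------
[12] --------
--------
---****-
---**-v-
----**--
--------
--------
[13] --------
--------
---****-
---**<*-
----**--
--------
--------
[14] --------
--------
---**^*-
---****-
----**--
--------
--------
[15] --------
--------
---*<-*-
---****-
----**--
--------
--------
[16] --------
--------
---*--*-
---*v**-
----**--
--------
--------
[17] --------
--------
---*--*-
---*->*-
----**--
--------
--------
[18] --------
--------
---*-^*-
---*--*-
----**--
--------
--------
[19] --------
--------
---*-*>-
---*--*-
----**--
--------
--------
[20] --------
------^-
---*-*--
---*--*-
----**--
--------
--------
[21] --------
------*>
---*-*--
---*--*-
----**--
--------
--------
[22] --------
------**
---*-*-v
---*--*-
----**--
--------
--------
[23] --------
------**
---*-*<*
---*--*-
----**--
--------
--------
[24] --------
------^*
---*-***
---*--*-
----**--
--------
--------

1,6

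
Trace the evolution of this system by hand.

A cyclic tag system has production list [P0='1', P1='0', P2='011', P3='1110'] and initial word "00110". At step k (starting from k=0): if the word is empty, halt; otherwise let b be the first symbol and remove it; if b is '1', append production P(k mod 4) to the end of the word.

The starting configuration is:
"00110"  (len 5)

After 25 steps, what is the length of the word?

t=0: "00110"  (len 5)
t=1: "0110"  (len 4)
t=2: "110"  (len 3)
t=3: "10011"  (len 5)
t=4: "00111110"  (len 8)
t=5: "0111110"  (len 7)
t=6: "111110"  (len 6)
t=7: "11110011"  (len 8)
t=8: "11100111110"  (len 11)
t=9: "11001111101"  (len 11)
t=10: "10011111010"  (len 11)
t=11: "0011111010011"  (len 13)
t=12: "011111010011"  (len 12)
t=13: "11111010011"  (len 11)
t=14: "11110100110"  (len 11)
t=15: "1110100110011"  (len 13)
t=16: "1101001100111110"  (len 16)
t=17: "1010011001111101"  (len 16)
t=18: "0100110011111010"  (len 16)
t=19: "100110011111010"  (len 15)
t=20: "001100111110101110"  (len 18)
t=21: "01100111110101110"  (len 17)
t=22: "1100111110101110"  (len 16)
t=23: "100111110101110011"  (len 18)
t=24: "001111101011100111110"  (len 21)
t=25: "01111101011100111110"  (len 20)

20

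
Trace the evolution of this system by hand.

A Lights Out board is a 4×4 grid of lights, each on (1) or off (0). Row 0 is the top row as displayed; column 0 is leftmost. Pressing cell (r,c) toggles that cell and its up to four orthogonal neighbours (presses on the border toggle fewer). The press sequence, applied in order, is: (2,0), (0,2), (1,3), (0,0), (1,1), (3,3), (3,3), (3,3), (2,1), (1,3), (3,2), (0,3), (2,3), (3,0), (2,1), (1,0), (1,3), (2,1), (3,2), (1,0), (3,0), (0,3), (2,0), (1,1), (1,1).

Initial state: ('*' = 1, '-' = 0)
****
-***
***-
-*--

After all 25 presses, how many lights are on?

7

0) ****
-***
***-
-*--
1) ****
****
--*-
**--
2) *---
**-*
--*-
**--
3) *--*
***-
--**
**--
4) -*-*
-**-
--**
**--
5) ---*
*---
-***
**--
6) ---*
*---
-**-
****
7) ---*
*---
-***
**--
8) ---*
*---
-**-
****
9) ---*
**--
*---
*-**
10) ----
****
*--*
*-**
11) ----
****
*-**
**--
12) --**
***-
*-**
**--
13) --**
****
*---
**-*
14) --**
****
----
---*
15) --**
*-**
***-
-*-*
16) *-**
-***
-**-
-*-*
17) *-*-
-*--
-***
-*-*
18) *-*-
----
*--*
---*
19) *-*-
----
*-**
-**-
20) --*-
**--
--**
-**-
21) --*-
**--
*-**
*-*-
22) ---*
**-*
*-**
*-*-
23) ---*
-*-*
-***
--*-
24) -*-*
*-**
--**
--*-
25) ---*
-*-*
-***
--*-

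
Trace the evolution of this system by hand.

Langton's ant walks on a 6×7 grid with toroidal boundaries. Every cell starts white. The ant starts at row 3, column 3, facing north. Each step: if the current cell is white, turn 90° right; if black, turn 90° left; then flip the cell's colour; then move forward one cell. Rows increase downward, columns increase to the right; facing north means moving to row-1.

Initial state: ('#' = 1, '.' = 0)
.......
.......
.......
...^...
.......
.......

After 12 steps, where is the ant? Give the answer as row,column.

gen 0: .......
.......
.......
...^...
.......
.......
gen 1: .......
.......
.......
...#>..
.......
.......
gen 2: .......
.......
.......
...##..
....v..
.......
gen 3: .......
.......
.......
...##..
...<#..
.......
gen 4: .......
.......
.......
...^#..
...##..
.......
gen 5: .......
.......
.......
..<.#..
...##..
.......
gen 6: .......
.......
..^....
..#.#..
...##..
.......
gen 7: .......
.......
..#>...
..#.#..
...##..
.......
gen 8: .......
.......
..##...
..#v#..
...##..
.......
gen 9: .......
.......
..##...
..<##..
...##..
.......
gen 10: .......
.......
..##...
...##..
..v##..
.......
gen 11: .......
.......
..##...
...##..
.<###..
.......
gen 12: .......
.......
..##...
.^.##..
.####..
.......

3,1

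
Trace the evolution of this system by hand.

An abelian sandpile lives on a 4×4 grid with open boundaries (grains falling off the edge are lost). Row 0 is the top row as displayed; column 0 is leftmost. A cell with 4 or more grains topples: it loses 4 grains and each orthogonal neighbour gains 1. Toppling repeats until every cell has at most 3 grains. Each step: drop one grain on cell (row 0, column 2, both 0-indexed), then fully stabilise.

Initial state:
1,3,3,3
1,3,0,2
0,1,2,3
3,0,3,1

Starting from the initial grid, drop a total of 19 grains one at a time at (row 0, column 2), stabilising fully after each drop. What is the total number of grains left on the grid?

32

[0] 1,3,3,3
1,3,0,2
0,1,2,3
3,0,3,1
[1] 2,1,2,0
2,0,2,3
0,2,2,3
3,0,3,1
[2] 2,1,3,0
2,0,2,3
0,2,2,3
3,0,3,1
[3] 2,2,0,1
2,0,3,3
0,2,2,3
3,0,3,1
[4] 2,2,1,1
2,0,3,3
0,2,2,3
3,0,3,1
[5] 2,2,2,1
2,0,3,3
0,2,2,3
3,0,3,1
[6] 2,2,3,1
2,0,3,3
0,2,2,3
3,0,3,1
[7] 2,3,1,3
2,1,2,1
0,3,1,1
3,1,0,3
[8] 2,3,2,3
2,1,2,1
0,3,1,1
3,1,0,3
[9] 2,3,3,3
2,1,2,1
0,3,1,1
3,1,0,3
[10] 3,0,2,0
2,2,3,2
0,3,1,1
3,1,0,3
[11] 3,0,3,0
2,2,3,2
0,3,1,1
3,1,0,3
[12] 3,1,1,1
2,3,0,3
0,3,2,1
3,1,0,3
[13] 3,1,2,1
2,3,0,3
0,3,2,1
3,1,0,3
[14] 3,1,3,1
2,3,0,3
0,3,2,1
3,1,0,3
[15] 3,2,0,2
2,3,1,3
0,3,2,1
3,1,0,3
[16] 3,2,1,2
2,3,1,3
0,3,2,1
3,1,0,3
[17] 3,2,2,2
2,3,1,3
0,3,2,1
3,1,0,3
[18] 3,2,3,2
2,3,1,3
0,3,2,1
3,1,0,3
[19] 3,3,0,3
2,3,2,3
0,3,2,1
3,1,0,3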